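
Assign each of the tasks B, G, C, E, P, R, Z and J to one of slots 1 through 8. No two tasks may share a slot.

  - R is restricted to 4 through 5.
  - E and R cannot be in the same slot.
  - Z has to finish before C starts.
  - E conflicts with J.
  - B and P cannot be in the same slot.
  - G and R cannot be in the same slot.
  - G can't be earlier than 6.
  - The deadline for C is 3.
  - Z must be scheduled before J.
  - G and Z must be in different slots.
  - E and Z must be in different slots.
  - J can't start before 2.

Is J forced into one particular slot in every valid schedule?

No

J can be 2 (e.g. G -> 6; E -> 7; Z -> 1; B -> 5; J -> 2; R -> 4; P -> 8; C -> 3) or 3 (e.g. Z in 1, J in 3, E in 7, P in 8, R in 4, G in 6, B in 5, C in 2).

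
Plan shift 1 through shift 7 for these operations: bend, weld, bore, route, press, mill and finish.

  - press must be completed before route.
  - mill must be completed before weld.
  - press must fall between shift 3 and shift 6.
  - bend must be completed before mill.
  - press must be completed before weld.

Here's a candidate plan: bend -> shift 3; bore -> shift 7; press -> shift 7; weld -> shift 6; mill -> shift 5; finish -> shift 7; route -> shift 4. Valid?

press must be completed before weld — violated.
press must be completed before route — violated.
bend must be completed before mill — holds.
mill must be completed before weld — holds.
press must fall between shift 3 and shift 6 — violated.

Invalid. press must fall between shift 3 and shift 6.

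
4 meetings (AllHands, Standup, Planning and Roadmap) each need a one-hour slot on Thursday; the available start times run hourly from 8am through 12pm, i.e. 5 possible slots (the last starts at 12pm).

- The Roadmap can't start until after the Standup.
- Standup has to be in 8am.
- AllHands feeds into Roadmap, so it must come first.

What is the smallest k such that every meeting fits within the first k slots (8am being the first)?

2 slots

The precedence chain requires at least 2 distinct slots.
2 works (last occupied slot: 9am): for example Planning in 8am; AllHands in 8am; Roadmap in 9am; Standup in 8am.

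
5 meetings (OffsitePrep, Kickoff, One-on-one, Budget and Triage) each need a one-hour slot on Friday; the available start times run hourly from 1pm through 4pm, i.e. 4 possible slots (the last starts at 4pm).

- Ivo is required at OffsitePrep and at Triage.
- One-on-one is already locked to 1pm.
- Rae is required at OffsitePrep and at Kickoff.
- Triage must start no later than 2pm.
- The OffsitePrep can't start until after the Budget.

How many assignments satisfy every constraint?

33

Splitting on OffsitePrep: it can be 2pm (3), 3pm (12), 4pm (18). Listing each branch's schedules as (Kickoff, One-on-one, Budget, Triage):
OffsitePrep=2pm: (1pm,1pm,1pm,1pm) (3pm,1pm,1pm,1pm) (4pm,1pm,1pm,1pm) — 3.
OffsitePrep=3pm: (1pm,1pm,1pm,1pm) (1pm,1pm,1pm,2pm) (1pm,1pm,2pm,1pm) (1pm,1pm,2pm,2pm) (2pm,1pm,1pm,1pm) (2pm,1pm,1pm,2pm) (2pm,1pm,2pm,1pm) (2pm,1pm,2pm,2pm) (4pm,1pm,1pm,1pm) (4pm,1pm,1pm,2pm) (4pm,1pm,2pm,1pm) (4pm,1pm,2pm,2pm) — 12.
OffsitePrep=4pm: (1pm,1pm,1pm,1pm) (1pm,1pm,1pm,2pm) (1pm,1pm,2pm,1pm) (1pm,1pm,2pm,2pm) (1pm,1pm,3pm,1pm) (1pm,1pm,3pm,2pm) (2pm,1pm,1pm,1pm) (2pm,1pm,1pm,2pm) (2pm,1pm,2pm,1pm) (2pm,1pm,2pm,2pm) (2pm,1pm,3pm,1pm) (2pm,1pm,3pm,2pm) (3pm,1pm,1pm,1pm) (3pm,1pm,1pm,2pm) (3pm,1pm,2pm,1pm) (3pm,1pm,2pm,2pm) (3pm,1pm,3pm,1pm) (3pm,1pm,3pm,2pm) — 18.
Summing: 3 + 12 + 18 = 33.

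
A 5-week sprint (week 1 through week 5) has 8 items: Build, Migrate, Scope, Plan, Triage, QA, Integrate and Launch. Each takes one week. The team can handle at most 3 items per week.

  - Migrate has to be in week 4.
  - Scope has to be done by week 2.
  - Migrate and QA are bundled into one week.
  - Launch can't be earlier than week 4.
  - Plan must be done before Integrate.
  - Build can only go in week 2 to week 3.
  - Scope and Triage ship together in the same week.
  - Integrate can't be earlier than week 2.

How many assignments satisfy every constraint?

57

Splitting on Build: it can be week 2 (25), week 3 (32). Listing each branch's schedules as (Migrate, Scope, Plan, Triage, QA, Integrate, Launch) by week number:
Build=week 2: (4,1,1,1,4,2,4) (4,1,1,1,4,2,5) (4,1,1,1,4,3,4) (4,1,1,1,4,3,5) (4,1,1,1,4,4,5) (4,1,1,1,4,5,4) (4,1,1,1,4,5,5) (4,1,2,1,4,3,4) (4,1,2,1,4,3,5) (4,1,2,1,4,4,5) (4,1,2,1,4,5,4) (4,1,2,1,4,5,5) (4,1,3,1,4,4,5) (4,1,3,1,4,5,4) (4,1,3,1,4,5,5) (4,1,4,1,4,5,5) (4,2,1,2,4,3,4) (4,2,1,2,4,3,5) (4,2,1,2,4,4,5) (4,2,1,2,4,5,4) (4,2,1,2,4,5,5) (4,2,3,2,4,4,5) (4,2,3,2,4,5,4) (4,2,3,2,4,5,5) (4,2,4,2,4,5,5) — 25.
Build=week 3: (4,1,1,1,4,2,4) (4,1,1,1,4,2,5) (4,1,1,1,4,3,4) (4,1,1,1,4,3,5) (4,1,1,1,4,4,5) (4,1,1,1,4,5,4) (4,1,1,1,4,5,5) (4,1,2,1,4,3,4) (4,1,2,1,4,3,5) (4,1,2,1,4,4,5) (4,1,2,1,4,5,4) (4,1,2,1,4,5,5) (4,1,3,1,4,4,5) (4,1,3,1,4,5,4) (4,1,3,1,4,5,5) (4,1,4,1,4,5,5) (4,2,1,2,4,2,4) (4,2,1,2,4,2,5) (4,2,1,2,4,3,4) (4,2,1,2,4,3,5) (4,2,1,2,4,4,5) (4,2,1,2,4,5,4) (4,2,1,2,4,5,5) (4,2,2,2,4,3,4) (4,2,2,2,4,3,5) (4,2,2,2,4,4,5) (4,2,2,2,4,5,4) (4,2,2,2,4,5,5) (4,2,3,2,4,4,5) (4,2,3,2,4,5,4) (4,2,3,2,4,5,5) (4,2,4,2,4,5,5) — 32.
Summing: 25 + 32 = 57.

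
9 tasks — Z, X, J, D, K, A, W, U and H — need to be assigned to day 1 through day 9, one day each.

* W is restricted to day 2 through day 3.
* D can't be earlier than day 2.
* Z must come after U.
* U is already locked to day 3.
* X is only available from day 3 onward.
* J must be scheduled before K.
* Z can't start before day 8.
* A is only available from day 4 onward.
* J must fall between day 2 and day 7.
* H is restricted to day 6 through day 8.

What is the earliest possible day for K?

Precedence pushes K to at least day 3.
K at day 3 is achievable: U in day 3; K in day 3; X in day 3; A in day 4; W in day 2; J in day 2; Z in day 8; H in day 6; D in day 2.

day 3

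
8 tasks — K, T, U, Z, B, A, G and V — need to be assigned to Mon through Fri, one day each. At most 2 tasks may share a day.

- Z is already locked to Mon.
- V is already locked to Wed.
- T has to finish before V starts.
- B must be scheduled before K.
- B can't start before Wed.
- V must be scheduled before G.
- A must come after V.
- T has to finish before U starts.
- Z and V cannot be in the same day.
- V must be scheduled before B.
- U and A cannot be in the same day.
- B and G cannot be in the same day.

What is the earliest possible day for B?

B is available from Wed; precedence pushes B to at least Thu; downstream work caps B at Thu.
B at Thu is achievable: Z=Mon, K=Fri, U=Tue, G=Fri, B=Thu, A=Thu, V=Wed, T=Mon.

Thu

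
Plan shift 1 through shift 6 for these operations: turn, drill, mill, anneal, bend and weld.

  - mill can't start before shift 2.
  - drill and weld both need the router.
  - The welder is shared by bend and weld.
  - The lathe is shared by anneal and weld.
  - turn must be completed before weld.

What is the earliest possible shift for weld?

shift 2

Precedence pushes weld to at least shift 2.
weld at shift 2 is achievable: anneal -> shift 1; bend -> shift 1; drill -> shift 1; mill -> shift 2; turn -> shift 1; weld -> shift 2.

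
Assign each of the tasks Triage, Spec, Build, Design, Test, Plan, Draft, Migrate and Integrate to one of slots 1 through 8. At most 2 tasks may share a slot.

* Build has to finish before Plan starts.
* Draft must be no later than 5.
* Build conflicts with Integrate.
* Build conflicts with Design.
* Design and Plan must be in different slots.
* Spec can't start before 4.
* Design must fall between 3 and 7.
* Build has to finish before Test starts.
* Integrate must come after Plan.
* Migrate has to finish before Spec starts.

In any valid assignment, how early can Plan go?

2

Precedence pushes Plan to at least 2; downstream work caps Plan at 7.
Plan at 2 is achievable: Draft in 1; Integrate in 4; Migrate in 3; Test in 2; Build in 1; Spec in 4; Plan in 2; Triage in 5; Design in 3.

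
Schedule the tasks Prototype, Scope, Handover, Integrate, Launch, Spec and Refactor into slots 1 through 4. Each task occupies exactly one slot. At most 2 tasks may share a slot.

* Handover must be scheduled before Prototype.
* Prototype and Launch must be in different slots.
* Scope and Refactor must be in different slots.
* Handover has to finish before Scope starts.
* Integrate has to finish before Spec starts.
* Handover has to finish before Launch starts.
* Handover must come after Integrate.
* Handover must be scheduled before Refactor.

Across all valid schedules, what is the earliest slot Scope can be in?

Precedence pushes Scope to at least 3.
Scope at 3 is achievable: Handover=2; Launch=4; Integrate=1; Prototype=3; Spec=2; Scope=3; Refactor=4.

3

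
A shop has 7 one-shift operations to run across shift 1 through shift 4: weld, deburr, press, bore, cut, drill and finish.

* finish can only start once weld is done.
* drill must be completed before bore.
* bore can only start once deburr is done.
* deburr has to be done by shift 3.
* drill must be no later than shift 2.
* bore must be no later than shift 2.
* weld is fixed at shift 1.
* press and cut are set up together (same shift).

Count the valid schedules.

12

Splitting on press: it can be shift 1 (3), shift 2 (3), shift 3 (3), shift 4 (3). Listing each branch's schedules as (weld, deburr, bore, cut, drill, finish) by shift number:
press=shift 1: (1,1,2,1,1,2) (1,1,2,1,1,3) (1,1,2,1,1,4) — 3.
press=shift 2: (1,1,2,2,1,2) (1,1,2,2,1,3) (1,1,2,2,1,4) — 3.
press=shift 3: (1,1,2,3,1,2) (1,1,2,3,1,3) (1,1,2,3,1,4) — 3.
press=shift 4: (1,1,2,4,1,2) (1,1,2,4,1,3) (1,1,2,4,1,4) — 3.
Summing: 3 + 3 + 3 + 3 = 12.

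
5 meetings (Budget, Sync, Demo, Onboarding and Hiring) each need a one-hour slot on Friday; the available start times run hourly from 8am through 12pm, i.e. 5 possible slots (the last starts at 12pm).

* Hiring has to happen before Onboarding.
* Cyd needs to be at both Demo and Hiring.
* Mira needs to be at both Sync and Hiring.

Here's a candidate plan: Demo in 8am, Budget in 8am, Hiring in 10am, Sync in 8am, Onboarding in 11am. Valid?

Mira needs to be at both Sync and Hiring — holds.
Cyd needs to be at both Demo and Hiring — holds.
Hiring has to happen before Onboarding — holds.

Yes, all constraints hold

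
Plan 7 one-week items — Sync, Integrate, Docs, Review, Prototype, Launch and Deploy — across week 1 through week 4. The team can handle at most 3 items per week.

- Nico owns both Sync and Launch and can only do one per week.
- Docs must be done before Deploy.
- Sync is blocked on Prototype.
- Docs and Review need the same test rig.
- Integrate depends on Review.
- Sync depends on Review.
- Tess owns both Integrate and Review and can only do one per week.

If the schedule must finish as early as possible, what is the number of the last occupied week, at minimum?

The precedence chain requires at least 2 distinct weeks.
With at most 3 per week and 7 work items, at least 3 weeks are needed.
3 works (last occupied week: week 3): for example Integrate -> week 2; Docs -> week 2; Review -> week 1; Prototype -> week 1; Launch -> week 1; Sync -> week 2; Deploy -> week 3.

week 3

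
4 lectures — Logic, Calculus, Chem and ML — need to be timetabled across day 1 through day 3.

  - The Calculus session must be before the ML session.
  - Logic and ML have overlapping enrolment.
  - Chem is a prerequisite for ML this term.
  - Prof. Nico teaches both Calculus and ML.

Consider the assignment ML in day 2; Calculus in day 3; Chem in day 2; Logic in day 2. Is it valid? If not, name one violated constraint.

No — it violates: The Calculus session must be before the ML session

Prof. Nico teaches both Calculus and ML — holds.
Logic and ML have overlapping enrolment — violated.
The Calculus session must be before the ML session — violated.
Chem is a prerequisite for ML this term — violated.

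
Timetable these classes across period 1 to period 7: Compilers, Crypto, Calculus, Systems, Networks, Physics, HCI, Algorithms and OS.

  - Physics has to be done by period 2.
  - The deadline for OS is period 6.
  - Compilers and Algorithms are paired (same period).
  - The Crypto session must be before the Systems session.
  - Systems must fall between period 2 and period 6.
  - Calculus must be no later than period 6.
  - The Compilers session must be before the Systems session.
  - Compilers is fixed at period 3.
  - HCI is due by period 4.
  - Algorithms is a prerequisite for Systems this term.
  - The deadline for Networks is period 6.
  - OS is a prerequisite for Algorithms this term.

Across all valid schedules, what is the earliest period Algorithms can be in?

period 3

Algorithms must be in the same period as Compilers, which can't be before period 3, so Algorithms is at least period 3; Algorithms must be in the same period as Compilers, which can't be after period 3, so Algorithms is at most period 3.
Algorithms at period 3 is achievable: Crypto=period 1, Networks=period 1, Physics=period 1, HCI=period 1, Systems=period 4, Compilers=period 3, Algorithms=period 3, Calculus=period 1, OS=period 1.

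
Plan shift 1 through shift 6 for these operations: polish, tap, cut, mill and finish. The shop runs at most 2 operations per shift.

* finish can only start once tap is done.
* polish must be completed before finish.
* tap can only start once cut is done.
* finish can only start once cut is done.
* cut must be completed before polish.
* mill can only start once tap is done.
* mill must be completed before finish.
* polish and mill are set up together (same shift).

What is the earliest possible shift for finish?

shift 4

Precedence pushes finish to at least shift 4.
finish at shift 4 is achievable: cut=shift 1; finish=shift 4; mill=shift 3; polish=shift 3; tap=shift 2.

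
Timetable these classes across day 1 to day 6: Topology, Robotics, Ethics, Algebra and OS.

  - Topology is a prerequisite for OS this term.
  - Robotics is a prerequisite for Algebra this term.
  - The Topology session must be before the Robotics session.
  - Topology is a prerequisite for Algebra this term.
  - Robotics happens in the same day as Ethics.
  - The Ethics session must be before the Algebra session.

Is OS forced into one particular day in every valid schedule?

No

OS can be day 2 (e.g. Ethics -> day 2, OS -> day 2, Algebra -> day 3, Robotics -> day 2, Topology -> day 1) or day 3 (e.g. Ethics in day 2, OS in day 3, Topology in day 1, Robotics in day 2, Algebra in day 3).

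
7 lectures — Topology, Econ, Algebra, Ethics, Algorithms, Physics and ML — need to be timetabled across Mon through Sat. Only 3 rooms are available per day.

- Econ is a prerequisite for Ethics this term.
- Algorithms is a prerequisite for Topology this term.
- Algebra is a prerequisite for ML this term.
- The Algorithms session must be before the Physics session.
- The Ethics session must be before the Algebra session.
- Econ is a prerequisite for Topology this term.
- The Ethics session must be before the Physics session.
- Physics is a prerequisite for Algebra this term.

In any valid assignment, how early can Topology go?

Tue

Precedence pushes Topology to at least Tue.
Topology at Tue is achievable: Econ=Mon, Algebra=Thu, ML=Fri, Physics=Wed, Topology=Tue, Ethics=Tue, Algorithms=Mon.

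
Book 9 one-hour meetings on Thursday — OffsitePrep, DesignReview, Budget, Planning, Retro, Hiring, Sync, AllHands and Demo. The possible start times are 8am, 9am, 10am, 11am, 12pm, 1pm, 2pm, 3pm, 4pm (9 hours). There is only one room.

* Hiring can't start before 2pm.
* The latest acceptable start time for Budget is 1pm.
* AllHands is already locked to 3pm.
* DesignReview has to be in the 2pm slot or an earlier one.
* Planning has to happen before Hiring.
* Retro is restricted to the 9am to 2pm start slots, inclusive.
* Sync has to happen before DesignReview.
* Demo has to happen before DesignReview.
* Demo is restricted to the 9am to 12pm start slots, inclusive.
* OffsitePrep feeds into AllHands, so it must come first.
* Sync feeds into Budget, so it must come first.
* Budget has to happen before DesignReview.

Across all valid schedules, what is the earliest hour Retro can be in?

Retro is available from 9am; Retro's own window allows nothing later than 2pm.
Retro at 9am is achievable: AllHands=3pm; Planning=2pm; Hiring=4pm; DesignReview=12pm; Sync=8am; Budget=11am; Retro=9am; OffsitePrep=1pm; Demo=10am.

9am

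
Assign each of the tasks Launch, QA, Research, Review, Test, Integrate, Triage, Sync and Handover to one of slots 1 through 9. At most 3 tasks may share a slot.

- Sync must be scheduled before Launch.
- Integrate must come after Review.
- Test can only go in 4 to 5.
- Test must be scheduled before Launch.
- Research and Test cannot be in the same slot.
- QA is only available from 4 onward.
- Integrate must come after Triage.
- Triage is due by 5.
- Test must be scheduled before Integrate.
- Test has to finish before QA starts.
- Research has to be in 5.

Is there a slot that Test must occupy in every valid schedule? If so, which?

4

Test's window is 4–5.
Research is fixed at 5, and Test can't share a slot with Research.
So Test must be 4.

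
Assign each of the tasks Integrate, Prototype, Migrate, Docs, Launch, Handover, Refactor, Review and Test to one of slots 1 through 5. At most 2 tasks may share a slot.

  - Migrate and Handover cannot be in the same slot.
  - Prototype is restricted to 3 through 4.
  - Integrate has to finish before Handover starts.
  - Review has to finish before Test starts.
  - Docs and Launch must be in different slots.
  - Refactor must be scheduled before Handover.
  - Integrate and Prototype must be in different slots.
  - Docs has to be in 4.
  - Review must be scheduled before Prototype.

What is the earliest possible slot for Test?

2

Precedence pushes Test to at least 2.
Test at 2 is achievable: Handover=3, Docs=4, Prototype=3, Integrate=1, Launch=5, Refactor=2, Migrate=4, Review=1, Test=2.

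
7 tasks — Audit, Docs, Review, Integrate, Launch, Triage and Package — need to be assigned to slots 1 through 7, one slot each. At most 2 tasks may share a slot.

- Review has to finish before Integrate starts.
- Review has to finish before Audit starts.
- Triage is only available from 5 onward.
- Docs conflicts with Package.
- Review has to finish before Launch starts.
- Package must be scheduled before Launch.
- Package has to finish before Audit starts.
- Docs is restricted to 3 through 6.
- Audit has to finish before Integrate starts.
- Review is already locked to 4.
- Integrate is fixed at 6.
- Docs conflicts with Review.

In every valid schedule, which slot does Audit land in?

5

Review is fixed at 4 and must come before Audit, so Audit is at least 5.
Integrate is fixed at 6 and must come after Audit, so Audit is at most 5.
So Audit must be 5.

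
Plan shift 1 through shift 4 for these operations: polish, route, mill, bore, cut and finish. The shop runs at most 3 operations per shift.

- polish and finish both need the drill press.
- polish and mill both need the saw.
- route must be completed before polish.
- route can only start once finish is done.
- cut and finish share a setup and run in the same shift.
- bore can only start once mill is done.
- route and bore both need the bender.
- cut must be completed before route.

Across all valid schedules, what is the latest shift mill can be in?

shift 3

Downstream work caps mill at shift 3.
mill at shift 3 is achievable: finish -> shift 1, bore -> shift 4, mill -> shift 3, cut -> shift 1, route -> shift 2, polish -> shift 4.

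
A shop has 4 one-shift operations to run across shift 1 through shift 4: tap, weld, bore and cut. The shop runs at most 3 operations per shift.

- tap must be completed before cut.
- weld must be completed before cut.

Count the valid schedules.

56

Splitting on tap: it can be shift 1 (24), shift 2 (20), shift 3 (12). Listing each branch's schedules as (weld, bore, cut) by shift number:
tap=shift 1: (1,1,2) (1,1,3) (1,1,4) (1,2,2) (1,2,3) (1,2,4) (1,3,2) (1,3,3) (1,3,4) (1,4,2) (1,4,3) (1,4,4) (2,1,3) (2,1,4) (2,2,3) (2,2,4) (2,3,3) (2,3,4) (2,4,3) (2,4,4) (3,1,4) (3,2,4) (3,3,4) (3,4,4) — 24.
tap=shift 2: (1,1,3) (1,1,4) (1,2,3) (1,2,4) (1,3,3) (1,3,4) (1,4,3) (1,4,4) (2,1,3) (2,1,4) (2,2,3) (2,2,4) (2,3,3) (2,3,4) (2,4,3) (2,4,4) (3,1,4) (3,2,4) (3,3,4) (3,4,4) — 20.
tap=shift 3: (1,1,4) (1,2,4) (1,3,4) (1,4,4) (2,1,4) (2,2,4) (2,3,4) (2,4,4) (3,1,4) (3,2,4) (3,3,4) (3,4,4) — 12.
Summing: 24 + 20 + 12 = 56.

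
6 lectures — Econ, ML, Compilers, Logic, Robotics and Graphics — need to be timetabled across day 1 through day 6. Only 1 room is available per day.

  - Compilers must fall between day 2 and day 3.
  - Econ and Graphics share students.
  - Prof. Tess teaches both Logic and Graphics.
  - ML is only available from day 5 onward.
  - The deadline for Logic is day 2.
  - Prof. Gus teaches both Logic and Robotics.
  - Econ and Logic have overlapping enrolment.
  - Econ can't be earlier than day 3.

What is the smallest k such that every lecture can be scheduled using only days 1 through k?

6 days

With at most 1 per day and 6 lectures, at least 6 days are needed.
ML can't be placed before day 5, so the schedule must run through at least day 5.
6 works (last occupied day: day 6): for example Compilers in day 2, Robotics in day 4, ML in day 5, Graphics in day 6, Logic in day 1, Econ in day 3.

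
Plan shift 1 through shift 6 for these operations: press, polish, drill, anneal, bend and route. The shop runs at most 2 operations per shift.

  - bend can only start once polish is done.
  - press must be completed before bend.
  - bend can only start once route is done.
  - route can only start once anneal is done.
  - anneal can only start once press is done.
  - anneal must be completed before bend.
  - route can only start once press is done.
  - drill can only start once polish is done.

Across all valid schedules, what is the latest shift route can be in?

shift 5

Precedence pushes route to at least shift 3; downstream work caps route at shift 5.
route at shift 5 is achievable: drill=shift 2; anneal=shift 2; bend=shift 6; polish=shift 1; route=shift 5; press=shift 1.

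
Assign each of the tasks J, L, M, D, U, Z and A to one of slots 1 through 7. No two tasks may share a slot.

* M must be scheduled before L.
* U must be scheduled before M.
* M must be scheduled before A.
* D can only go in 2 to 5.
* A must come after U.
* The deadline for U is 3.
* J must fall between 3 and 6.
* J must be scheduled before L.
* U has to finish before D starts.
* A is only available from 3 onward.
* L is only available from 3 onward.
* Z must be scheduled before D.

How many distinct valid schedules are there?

39

Splitting on J: it can be 3 (10), 4 (10), 5 (10), 6 (9). Listing each branch's schedules as (L, M, D, U, Z, A):
J=3: (6,2,5,1,4,7) (6,4,5,1,2,7) (6,4,5,2,1,7) (6,5,4,1,2,7) (6,5,4,2,1,7) (7,2,5,1,4,6) (7,4,5,1,2,6) (7,4,5,2,1,6) (7,5,4,1,2,6) (7,5,4,2,1,6) — 10.
J=4: (6,2,5,1,3,7) (6,3,5,1,2,7) (6,3,5,2,1,7) (6,5,3,1,2,7) (6,5,3,2,1,7) (7,2,5,1,3,6) (7,3,5,1,2,6) (7,3,5,2,1,6) (7,5,3,1,2,6) (7,5,3,2,1,6) — 10.
J=5: (6,2,4,1,3,7) (6,3,4,1,2,7) (6,3,4,2,1,7) (6,4,3,1,2,7) (6,4,3,2,1,7) (7,2,4,1,3,6) (7,3,4,1,2,6) (7,3,4,2,1,6) (7,4,3,1,2,6) (7,4,3,2,1,6) — 10.
J=6: (7,2,4,1,3,5) (7,2,5,1,3,4) (7,2,5,1,4,3) (7,3,4,1,2,5) (7,3,4,2,1,5) (7,3,5,1,2,4) (7,3,5,2,1,4) (7,4,3,1,2,5) (7,4,3,2,1,5) — 9.
Summing: 10 + 10 + 10 + 9 = 39.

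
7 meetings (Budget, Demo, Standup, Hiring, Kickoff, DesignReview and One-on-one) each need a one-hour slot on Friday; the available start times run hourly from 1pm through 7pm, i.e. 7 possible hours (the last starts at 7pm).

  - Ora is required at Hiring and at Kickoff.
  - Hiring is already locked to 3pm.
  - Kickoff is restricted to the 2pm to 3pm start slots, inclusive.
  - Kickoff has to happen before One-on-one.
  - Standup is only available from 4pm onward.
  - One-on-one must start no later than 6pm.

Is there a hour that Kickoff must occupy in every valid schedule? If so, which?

Kickoff's window is 2pm–3pm.
Hiring is fixed at 3pm, and Kickoff can't share a hour with Hiring.
So Kickoff must be 2pm.

2pm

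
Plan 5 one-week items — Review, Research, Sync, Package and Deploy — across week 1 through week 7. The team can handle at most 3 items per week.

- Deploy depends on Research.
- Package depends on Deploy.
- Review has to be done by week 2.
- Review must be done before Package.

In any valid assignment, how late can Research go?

week 5

Downstream work caps Research at week 5.
Research at week 5 is achievable: Sync=week 1, Deploy=week 6, Review=week 1, Package=week 7, Research=week 5.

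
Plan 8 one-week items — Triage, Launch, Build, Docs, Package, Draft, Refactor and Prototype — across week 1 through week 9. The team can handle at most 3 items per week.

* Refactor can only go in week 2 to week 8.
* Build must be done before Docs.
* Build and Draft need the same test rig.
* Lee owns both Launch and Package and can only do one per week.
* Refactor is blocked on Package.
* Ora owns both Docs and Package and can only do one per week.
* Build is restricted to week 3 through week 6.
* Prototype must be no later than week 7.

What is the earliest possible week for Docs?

week 4

Precedence pushes Docs to at least week 4.
Docs at week 4 is achievable: Launch -> week 2; Package -> week 1; Build -> week 3; Triage -> week 1; Draft -> week 2; Docs -> week 4; Prototype -> week 1; Refactor -> week 2.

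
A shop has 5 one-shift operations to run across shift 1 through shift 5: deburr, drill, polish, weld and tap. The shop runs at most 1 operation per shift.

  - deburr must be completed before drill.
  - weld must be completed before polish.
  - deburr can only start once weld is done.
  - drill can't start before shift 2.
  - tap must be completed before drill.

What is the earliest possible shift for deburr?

shift 2

Precedence pushes deburr to at least shift 2; downstream work caps deburr at shift 4.
deburr at shift 2 is achievable: drill in shift 4, weld in shift 1, polish in shift 5, tap in shift 3, deburr in shift 2.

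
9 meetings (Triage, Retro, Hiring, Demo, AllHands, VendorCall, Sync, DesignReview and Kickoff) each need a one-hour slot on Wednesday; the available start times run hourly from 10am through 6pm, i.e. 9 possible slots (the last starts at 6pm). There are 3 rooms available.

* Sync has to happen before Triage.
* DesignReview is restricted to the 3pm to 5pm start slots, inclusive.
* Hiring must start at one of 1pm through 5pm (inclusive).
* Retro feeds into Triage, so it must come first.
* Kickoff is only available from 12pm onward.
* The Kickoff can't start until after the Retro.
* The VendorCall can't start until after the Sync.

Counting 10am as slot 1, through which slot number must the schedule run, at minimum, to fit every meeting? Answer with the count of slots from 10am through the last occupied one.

6

The precedence chain requires at least 2 distinct slots.
With at most 3 per slot and 9 meetings, at least 3 slots are needed.
DesignReview can't be placed before 3pm — that is slot 6 counting from 10am — so the schedule must run through at least 6 slots.
6 works (last occupied slot: 3pm): for example Triage in 11am; Sync in 10am; Retro in 10am; Demo in 10am; Kickoff in 12pm; Hiring in 1pm; AllHands in 11am; DesignReview in 3pm; VendorCall in 11am.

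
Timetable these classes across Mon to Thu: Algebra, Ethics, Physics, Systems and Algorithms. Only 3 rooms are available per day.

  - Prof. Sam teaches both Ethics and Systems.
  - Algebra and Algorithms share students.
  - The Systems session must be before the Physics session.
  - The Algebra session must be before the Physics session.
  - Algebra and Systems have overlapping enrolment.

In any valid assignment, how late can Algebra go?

Wed

Downstream work caps Algebra at Wed.
Algebra at Wed is achievable: Algorithms=Mon; Physics=Thu; Algebra=Wed; Ethics=Tue; Systems=Mon.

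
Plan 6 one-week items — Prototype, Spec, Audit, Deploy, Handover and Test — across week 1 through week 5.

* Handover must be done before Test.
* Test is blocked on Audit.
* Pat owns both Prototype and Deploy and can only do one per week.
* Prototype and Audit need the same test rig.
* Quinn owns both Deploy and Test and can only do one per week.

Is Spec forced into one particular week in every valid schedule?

No

Spec can be week 1 (e.g. Handover in week 1; Audit in week 1; Test in week 2; Prototype in week 2; Spec in week 1; Deploy in week 1) or week 2 (e.g. Audit -> week 1, Prototype -> week 2, Test -> week 2, Spec -> week 2, Deploy -> week 1, Handover -> week 1).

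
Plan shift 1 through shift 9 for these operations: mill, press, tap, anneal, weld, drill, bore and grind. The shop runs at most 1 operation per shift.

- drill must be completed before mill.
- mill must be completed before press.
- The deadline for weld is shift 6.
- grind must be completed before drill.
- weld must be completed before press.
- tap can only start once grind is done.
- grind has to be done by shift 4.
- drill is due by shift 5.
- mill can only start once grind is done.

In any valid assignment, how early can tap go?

shift 2

Precedence pushes tap to at least shift 2.
tap at shift 2 is achievable: drill=shift 3; press=shift 6; tap=shift 2; grind=shift 1; mill=shift 5; bore=shift 8; weld=shift 4; anneal=shift 7.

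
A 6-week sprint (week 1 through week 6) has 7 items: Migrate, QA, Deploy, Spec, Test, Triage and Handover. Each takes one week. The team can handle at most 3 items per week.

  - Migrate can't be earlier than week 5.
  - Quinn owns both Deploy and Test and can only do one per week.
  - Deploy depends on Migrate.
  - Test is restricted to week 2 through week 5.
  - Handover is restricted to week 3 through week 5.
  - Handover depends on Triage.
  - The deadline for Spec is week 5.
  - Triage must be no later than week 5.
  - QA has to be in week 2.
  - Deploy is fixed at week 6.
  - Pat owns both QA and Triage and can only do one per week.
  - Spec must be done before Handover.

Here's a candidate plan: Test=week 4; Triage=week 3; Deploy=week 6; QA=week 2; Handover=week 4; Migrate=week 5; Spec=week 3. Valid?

Yes

Deploy is fixed at week 6 — holds.
Handover depends on Triage — holds.
Spec must be done before Handover — holds.
Pat owns both QA and Triage and can only do one per week — holds.
Migrate can't be earlier than week 5 — holds.
Test is restricted to week 2 through week 5 — holds.
Quinn owns both Deploy and Test and can only do one per week — holds.
The team can handle at most 3 items per week — holds.
Handover is restricted to week 3 through week 5 — holds.
Triage must be no later than week 5 — holds.
QA has to be in week 2 — holds.
The deadline for Spec is week 5 — holds.
Deploy depends on Migrate — holds.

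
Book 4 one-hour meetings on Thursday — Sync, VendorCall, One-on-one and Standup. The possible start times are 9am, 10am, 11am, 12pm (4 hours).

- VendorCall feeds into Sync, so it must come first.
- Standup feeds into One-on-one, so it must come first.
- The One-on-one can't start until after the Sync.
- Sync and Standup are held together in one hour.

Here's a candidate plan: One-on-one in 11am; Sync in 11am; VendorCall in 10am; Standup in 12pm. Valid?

The One-on-one can't start until after the Sync — violated.
Standup feeds into One-on-one, so it must come first — violated.
VendorCall feeds into Sync, so it must come first — holds.
Sync and Standup are held together in one hour — violated.

No. Standup feeds into One-on-one, so it must come first is not satisfied.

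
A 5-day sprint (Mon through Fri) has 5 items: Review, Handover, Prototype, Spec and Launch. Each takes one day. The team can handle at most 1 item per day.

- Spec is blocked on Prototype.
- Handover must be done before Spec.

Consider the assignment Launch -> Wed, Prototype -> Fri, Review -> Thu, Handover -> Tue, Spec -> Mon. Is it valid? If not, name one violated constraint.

Invalid. Spec is blocked on Prototype.

Spec is blocked on Prototype — violated.
Handover must be done before Spec — violated.
The team can handle at most 1 item per day — holds.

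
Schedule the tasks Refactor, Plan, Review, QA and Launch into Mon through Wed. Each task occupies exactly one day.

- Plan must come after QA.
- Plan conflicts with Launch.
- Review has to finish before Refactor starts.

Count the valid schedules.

Splitting on Refactor: it can be Tue (6), Wed (12). Listing each branch's schedules as (Plan, Review, QA, Launch):
Refactor=Tue: (Tue,Mon,Mon,Mon) (Tue,Mon,Mon,Wed) (Wed,Mon,Mon,Mon) (Wed,Mon,Mon,Tue) (Wed,Mon,Tue,Mon) (Wed,Mon,Tue,Tue) — 6.
Refactor=Wed: (Tue,Mon,Mon,Mon) (Tue,Mon,Mon,Wed) (Tue,Tue,Mon,Mon) (Tue,Tue,Mon,Wed) (Wed,Mon,Mon,Mon) (Wed,Mon,Mon,Tue) (Wed,Mon,Tue,Mon) (Wed,Mon,Tue,Tue) (Wed,Tue,Mon,Mon) (Wed,Tue,Mon,Tue) (Wed,Tue,Tue,Mon) (Wed,Tue,Tue,Tue) — 12.
Summing: 6 + 12 = 18.

18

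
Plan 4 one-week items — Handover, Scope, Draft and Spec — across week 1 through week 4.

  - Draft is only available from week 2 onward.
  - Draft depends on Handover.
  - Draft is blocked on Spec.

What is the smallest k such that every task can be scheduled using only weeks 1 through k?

The precedence chain requires at least 2 distinct weeks.
2 works (last occupied week: week 2): for example Handover in week 1; Scope in week 1; Draft in week 2; Spec in week 1.

2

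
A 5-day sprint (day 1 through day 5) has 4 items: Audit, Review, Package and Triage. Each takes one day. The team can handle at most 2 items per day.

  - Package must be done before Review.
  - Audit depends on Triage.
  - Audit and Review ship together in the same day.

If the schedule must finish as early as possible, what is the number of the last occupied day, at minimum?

The precedence chain requires at least 2 distinct days.
With at most 2 per day and 4 work items, at least 2 days are needed.
2 works (last occupied day: day 2): for example Review -> day 2, Audit -> day 2, Triage -> day 1, Package -> day 1.

2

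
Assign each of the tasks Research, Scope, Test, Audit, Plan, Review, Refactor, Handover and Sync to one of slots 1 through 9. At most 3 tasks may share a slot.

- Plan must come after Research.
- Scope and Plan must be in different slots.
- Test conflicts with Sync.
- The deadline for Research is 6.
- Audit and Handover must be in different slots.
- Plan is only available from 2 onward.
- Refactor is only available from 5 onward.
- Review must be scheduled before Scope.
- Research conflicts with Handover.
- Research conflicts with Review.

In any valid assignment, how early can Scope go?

Precedence pushes Scope to at least 2.
Scope at 2 is achievable: Sync in 2; Test in 1; Audit in 1; Plan in 3; Research in 2; Refactor in 5; Review in 1; Scope in 2; Handover in 3.

2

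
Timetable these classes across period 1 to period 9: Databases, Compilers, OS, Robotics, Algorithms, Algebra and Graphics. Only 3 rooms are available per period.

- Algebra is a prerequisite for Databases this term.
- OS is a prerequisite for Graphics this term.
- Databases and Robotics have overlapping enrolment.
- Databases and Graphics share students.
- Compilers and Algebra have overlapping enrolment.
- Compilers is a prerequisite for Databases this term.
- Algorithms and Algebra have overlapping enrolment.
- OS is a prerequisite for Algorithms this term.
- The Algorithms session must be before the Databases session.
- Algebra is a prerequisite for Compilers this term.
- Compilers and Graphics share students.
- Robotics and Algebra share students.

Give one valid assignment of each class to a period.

Robotics in period 2, OS in period 1, Graphics in period 4, Compilers in period 2, Algebra in period 1, Algorithms in period 2, Databases in period 3

Checking: Algebra(period 1) before Databases(period 3); Algorithms(period 2) before Databases(period 3); OS(period 1) before Algorithms(period 2); OS(period 1) before Graphics(period 4); Algebra(period 1) before Compilers(period 2); Compilers(period 2) before Databases(period 3); Databases(period 3) != Robotics(period 2); Algorithms(period 2) != Algebra(period 1); Compilers(period 2) != Graphics(period 4); Compilers(period 2) != Algebra(period 1); Robotics(period 2) != Algebra(period 1); Databases(period 3) != Graphics(period 4); max 3 per period (cap 3).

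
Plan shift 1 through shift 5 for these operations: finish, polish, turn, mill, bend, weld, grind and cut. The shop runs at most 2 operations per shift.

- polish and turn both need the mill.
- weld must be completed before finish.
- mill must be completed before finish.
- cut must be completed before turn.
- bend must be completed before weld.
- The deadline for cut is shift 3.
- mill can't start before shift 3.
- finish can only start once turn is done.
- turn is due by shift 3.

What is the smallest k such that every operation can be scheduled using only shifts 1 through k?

4

The precedence chain requires at least 3 distinct shifts.
With at most 2 per shift and 8 operations, at least 4 shifts are needed.
Propagating the time windows through the other constraints, finish can't land before shift 4, so the schedule must run through at least shift 4.
4 works (last occupied shift: shift 4): for example mill -> shift 3, grind -> shift 4, turn -> shift 2, weld -> shift 2, bend -> shift 1, finish -> shift 4, polish -> shift 3, cut -> shift 1.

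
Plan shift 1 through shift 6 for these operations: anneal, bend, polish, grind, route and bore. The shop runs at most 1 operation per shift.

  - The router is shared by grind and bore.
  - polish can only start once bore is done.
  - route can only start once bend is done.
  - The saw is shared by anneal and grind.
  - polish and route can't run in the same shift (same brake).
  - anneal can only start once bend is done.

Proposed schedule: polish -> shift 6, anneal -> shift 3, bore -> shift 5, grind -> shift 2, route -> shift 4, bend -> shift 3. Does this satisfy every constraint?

No. The shop runs at most 1 operation per shift is not satisfied.

polish can only start once bore is done — holds.
anneal can only start once bend is done — violated.
The saw is shared by anneal and grind — holds.
polish and route can't run in the same shift (same brake) — holds.
The router is shared by grind and bore — holds.
The shop runs at most 1 operation per shift — violated.
route can only start once bend is done — holds.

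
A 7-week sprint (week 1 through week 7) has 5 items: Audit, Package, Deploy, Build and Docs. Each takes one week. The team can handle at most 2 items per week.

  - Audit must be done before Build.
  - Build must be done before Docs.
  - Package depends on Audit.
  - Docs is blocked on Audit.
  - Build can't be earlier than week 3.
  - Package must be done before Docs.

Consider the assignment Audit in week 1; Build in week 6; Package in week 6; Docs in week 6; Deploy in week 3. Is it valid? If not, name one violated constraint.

Audit must be done before Build — holds.
Package must be done before Docs — violated.
Build can't be earlier than week 3 — holds.
The team can handle at most 2 items per week — violated.
Package depends on Audit — holds.
Docs is blocked on Audit — holds.
Build must be done before Docs — violated.

Invalid. The team can handle at most 2 items per week.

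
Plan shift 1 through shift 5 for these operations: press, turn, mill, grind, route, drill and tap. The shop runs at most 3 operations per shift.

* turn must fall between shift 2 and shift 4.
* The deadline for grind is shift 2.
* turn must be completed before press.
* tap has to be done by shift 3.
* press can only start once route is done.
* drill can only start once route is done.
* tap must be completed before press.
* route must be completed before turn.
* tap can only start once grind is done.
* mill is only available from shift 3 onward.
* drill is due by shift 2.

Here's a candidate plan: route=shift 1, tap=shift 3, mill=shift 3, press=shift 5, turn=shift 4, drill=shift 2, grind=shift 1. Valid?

Yes, all constraints hold

turn must fall between shift 2 and shift 4 — holds.
tap can only start once grind is done — holds.
The deadline for grind is shift 2 — holds.
tap has to be done by shift 3 — holds.
drill is due by shift 2 — holds.
tap must be completed before press — holds.
The shop runs at most 3 operations per shift — holds.
mill is only available from shift 3 onward — holds.
press can only start once route is done — holds.
drill can only start once route is done — holds.
route must be completed before turn — holds.
turn must be completed before press — holds.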